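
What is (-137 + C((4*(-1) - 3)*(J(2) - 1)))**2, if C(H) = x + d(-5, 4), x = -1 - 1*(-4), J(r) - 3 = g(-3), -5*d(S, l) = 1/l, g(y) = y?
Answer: 7187761/400 ≈ 17969.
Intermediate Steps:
d(S, l) = -1/(5*l)
J(r) = 0 (J(r) = 3 - 3 = 0)
x = 3 (x = -1 + 4 = 3)
C(H) = 59/20 (C(H) = 3 - 1/5/4 = 3 - 1/5*1/4 = 3 - 1/20 = 59/20)
(-137 + C((4*(-1) - 3)*(J(2) - 1)))**2 = (-137 + 59/20)**2 = (-2681/20)**2 = 7187761/400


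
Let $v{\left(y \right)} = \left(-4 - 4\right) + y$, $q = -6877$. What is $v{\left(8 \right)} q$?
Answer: $0$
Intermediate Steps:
$v{\left(y \right)} = -8 + y$
$v{\left(8 \right)} q = \left(-8 + 8\right) \left(-6877\right) = 0 \left(-6877\right) = 0$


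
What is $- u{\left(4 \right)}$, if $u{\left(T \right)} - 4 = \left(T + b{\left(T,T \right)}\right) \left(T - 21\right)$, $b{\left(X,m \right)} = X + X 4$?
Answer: $404$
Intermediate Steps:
$b{\left(X,m \right)} = 5 X$ ($b{\left(X,m \right)} = X + 4 X = 5 X$)
$u{\left(T \right)} = 4 + 6 T \left(-21 + T\right)$ ($u{\left(T \right)} = 4 + \left(T + 5 T\right) \left(T - 21\right) = 4 + 6 T \left(-21 + T\right)$)
$- u{\left(4 \right)} = - (4 - 504 + 6 \cdot 4^{2}) = - (4 - 504 + 6 \cdot 16) = - (4 - 504 + 96) = \left(-1\right) \left(-404\right) = 404$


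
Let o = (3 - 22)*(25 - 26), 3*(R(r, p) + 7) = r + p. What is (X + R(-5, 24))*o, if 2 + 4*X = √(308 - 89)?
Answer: -133/6 + 19*√219/4 ≈ 48.127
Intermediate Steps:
X = -½ + √219/4 (X = -½ + √(308 - 89)/4 = -½ + √219/4 ≈ 3.1997)
R(r, p) = -7 + p/3 + r/3 (R(r, p) = -7 + (r + p)/3 = -7 + (p + r)/3 = -7 + (p/3 + r/3) = -7 + p/3 + r/3)
o = 19 (o = -19*(-1) = 19)
(X + R(-5, 24))*o = ((-½ + √219/4) + (-7 + (⅓)*24 + (⅓)*(-5)))*19 = ((-½ + √219/4) + (-7 + 8 - 5/3))*19 = ((-½ + √219/4) - ⅔)*19 = (-7/6 + √219/4)*19 = -133/6 + 19*√219/4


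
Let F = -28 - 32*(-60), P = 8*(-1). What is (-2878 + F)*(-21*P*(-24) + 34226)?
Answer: -29771284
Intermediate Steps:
P = -8
F = 1892 (F = -28 + 1920 = 1892)
(-2878 + F)*(-21*P*(-24) + 34226) = (-2878 + 1892)*(-21*(-8)*(-24) + 34226) = -986*(168*(-24) + 34226) = -986*(-4032 + 34226) = -986*30194 = -29771284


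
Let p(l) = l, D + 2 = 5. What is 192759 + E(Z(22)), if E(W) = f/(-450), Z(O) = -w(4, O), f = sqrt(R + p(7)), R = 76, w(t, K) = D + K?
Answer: 192759 - sqrt(83)/450 ≈ 1.9276e+5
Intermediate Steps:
D = 3 (D = -2 + 5 = 3)
w(t, K) = 3 + K
f = sqrt(83) (f = sqrt(76 + 7) = sqrt(83) ≈ 9.1104)
Z(O) = -3 - O (Z(O) = -(3 + O) = -3 - O)
E(W) = -sqrt(83)/450 (E(W) = sqrt(83)/(-450) = sqrt(83)*(-1/450) = -sqrt(83)/450)
192759 + E(Z(22)) = 192759 - sqrt(83)/450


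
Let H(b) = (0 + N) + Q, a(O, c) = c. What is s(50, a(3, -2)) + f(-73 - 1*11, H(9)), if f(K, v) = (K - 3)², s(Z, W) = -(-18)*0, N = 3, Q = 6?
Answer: 7569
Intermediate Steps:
s(Z, W) = 0 (s(Z, W) = -3*0 = 0)
H(b) = 9 (H(b) = (0 + 3) + 6 = 3 + 6 = 9)
f(K, v) = (-3 + K)²
s(50, a(3, -2)) + f(-73 - 1*11, H(9)) = 0 + (-3 + (-73 - 1*11))² = 0 + (-3 + (-73 - 11))² = 0 + (-3 - 84)² = 0 + (-87)² = 0 + 7569 = 7569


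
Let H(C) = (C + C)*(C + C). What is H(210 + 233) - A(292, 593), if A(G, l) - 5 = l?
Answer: 784398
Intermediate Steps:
A(G, l) = 5 + l
H(C) = 4*C² (H(C) = (2*C)*(2*C) = 4*C²)
H(210 + 233) - A(292, 593) = 4*(210 + 233)² - (5 + 593) = 4*443² - 1*598 = 4*196249 - 598 = 784996 - 598 = 784398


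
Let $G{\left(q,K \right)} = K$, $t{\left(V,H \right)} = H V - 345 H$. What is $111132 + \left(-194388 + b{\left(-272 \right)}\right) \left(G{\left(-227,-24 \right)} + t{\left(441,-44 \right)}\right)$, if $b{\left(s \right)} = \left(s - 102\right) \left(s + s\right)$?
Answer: $-38409732$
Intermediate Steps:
$t{\left(V,H \right)} = - 345 H + H V$
$b{\left(s \right)} = 2 s \left(-102 + s\right)$ ($b{\left(s \right)} = \left(-102 + s\right) 2 s = 2 s \left(-102 + s\right)$)
$111132 + \left(-194388 + b{\left(-272 \right)}\right) \left(G{\left(-227,-24 \right)} + t{\left(441,-44 \right)}\right) = 111132 + \left(-194388 + 2 \left(-272\right) \left(-102 - 272\right)\right) \left(-24 - 44 \left(-345 + 441\right)\right) = 111132 + \left(-194388 + 2 \left(-272\right) \left(-374\right)\right) \left(-24 - 4224\right) = 111132 + \left(-194388 + 203456\right) \left(-24 - 4224\right) = 111132 + 9068 \left(-4248\right) = 111132 - 38520864 = -38409732$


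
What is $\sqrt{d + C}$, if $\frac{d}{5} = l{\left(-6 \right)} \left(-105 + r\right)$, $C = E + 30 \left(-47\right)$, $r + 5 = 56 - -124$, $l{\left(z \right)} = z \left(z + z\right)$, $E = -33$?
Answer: $\sqrt{23757} \approx 154.13$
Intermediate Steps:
$l{\left(z \right)} = 2 z^{2}$ ($l{\left(z \right)} = z 2 z = 2 z^{2}$)
$r = 175$ ($r = -5 + \left(56 - -124\right) = -5 + \left(56 + 124\right) = -5 + 180 = 175$)
$C = -1443$ ($C = -33 + 30 \left(-47\right) = -33 - 1410 = -1443$)
$d = 25200$ ($d = 5 \cdot 2 \left(-6\right)^{2} \left(-105 + 175\right) = 5 \cdot 2 \cdot 36 \cdot 70 = 5 \cdot 72 \cdot 70 = 5 \cdot 5040 = 25200$)
$\sqrt{d + C} = \sqrt{25200 - 1443} = \sqrt{23757}$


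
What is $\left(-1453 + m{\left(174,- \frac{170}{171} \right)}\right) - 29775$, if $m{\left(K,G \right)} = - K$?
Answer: $-31402$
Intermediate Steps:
$\left(-1453 + m{\left(174,- \frac{170}{171} \right)}\right) - 29775 = \left(-1453 - 174\right) - 29775 = -1627 - 29775 = -31402$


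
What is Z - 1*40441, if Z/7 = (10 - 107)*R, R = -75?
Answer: 10484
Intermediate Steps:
Z = 50925 (Z = 7*((10 - 107)*(-75)) = 7*(-97*(-75)) = 7*7275 = 50925)
Z - 1*40441 = 50925 - 1*40441 = 50925 - 40441 = 10484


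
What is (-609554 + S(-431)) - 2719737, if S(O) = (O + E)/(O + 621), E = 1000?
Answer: -632564721/190 ≈ -3.3293e+6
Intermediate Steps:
S(O) = (1000 + O)/(621 + O) (S(O) = (O + 1000)/(O + 621) = (1000 + O)/(621 + O))
(-609554 + S(-431)) - 2719737 = (-609554 + (1000 - 431)/(621 - 431)) - 2719737 = (-609554 + 569/190) - 2719737 = -115814691/190 - 2719737 = -632564721/190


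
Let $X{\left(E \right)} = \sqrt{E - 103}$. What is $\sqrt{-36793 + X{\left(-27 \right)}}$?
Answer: $\sqrt{-36793 + i \sqrt{130}} \approx 0.03 + 191.81 i$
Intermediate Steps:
$X{\left(E \right)} = \sqrt{-103 + E}$
$\sqrt{-36793 + X{\left(-27 \right)}} = \sqrt{-36793 + \sqrt{-103 - 27}} = \sqrt{-36793 + \sqrt{-130}} = \sqrt{-36793 + i \sqrt{130}}$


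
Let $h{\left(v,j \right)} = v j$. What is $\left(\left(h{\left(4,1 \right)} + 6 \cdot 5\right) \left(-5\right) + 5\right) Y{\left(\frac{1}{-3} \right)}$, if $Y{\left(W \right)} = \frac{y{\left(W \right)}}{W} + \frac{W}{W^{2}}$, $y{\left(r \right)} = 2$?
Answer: $1485$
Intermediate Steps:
$h{\left(v,j \right)} = j v$
$Y{\left(W \right)} = \frac{3}{W}$ ($Y{\left(W \right)} = \frac{2}{W} + \frac{W}{W^{2}} = \frac{2}{W} + \frac{1}{W} = \frac{3}{W}$)
$\left(\left(h{\left(4,1 \right)} + 6 \cdot 5\right) \left(-5\right) + 5\right) Y{\left(\frac{1}{-3} \right)} = \left(\left(1 \cdot 4 + 6 \cdot 5\right) \left(-5\right) + 5\right) \frac{3}{\frac{1}{-3}} = \left(\left(4 + 30\right) \left(-5\right) + 5\right) \frac{3}{- \frac{1}{3}} = \left(34 \left(-5\right) + 5\right) 3 \left(-3\right) = \left(-170 + 5\right) \left(-9\right) = \left(-165\right) \left(-9\right) = 1485$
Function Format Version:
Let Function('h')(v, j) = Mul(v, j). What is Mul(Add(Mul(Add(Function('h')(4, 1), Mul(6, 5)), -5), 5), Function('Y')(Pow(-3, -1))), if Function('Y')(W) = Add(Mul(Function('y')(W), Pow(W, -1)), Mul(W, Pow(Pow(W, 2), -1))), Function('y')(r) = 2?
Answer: 1485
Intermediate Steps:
Function('h')(v, j) = Mul(j, v)
Function('Y')(W) = Mul(3, Pow(W, -1)) (Function('Y')(W) = Add(Mul(2, Pow(W, -1)), Mul(W, Pow(Pow(W, 2), -1))) = Add(Mul(2, Pow(W, -1)), Mul(W, Pow(W, -2))) = Add(Mul(2, Pow(W, -1)), Pow(W, -1)) = Mul(3, Pow(W, -1)))
Mul(Add(Mul(Add(Function('h')(4, 1), Mul(6, 5)), -5), 5), Function('Y')(Pow(-3, -1))) = Mul(Add(Mul(Add(Mul(1, 4), Mul(6, 5)), -5), 5), Mul(3, Pow(Pow(-3, -1), -1))) = Mul(Add(Mul(Add(4, 30), -5), 5), Mul(3, Pow(Rational(-1, 3), -1))) = Mul(Add(Mul(34, -5), 5), Mul(3, -3)) = Mul(Add(-170, 5), -9) = Mul(-165, -9) = 1485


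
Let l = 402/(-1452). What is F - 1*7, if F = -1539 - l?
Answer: -374065/242 ≈ -1545.7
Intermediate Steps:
l = -67/242 (l = 402*(-1/1452) = -67/242 ≈ -0.27686)
F = -372371/242 (F = -1539 - 1*(-67/242) = -1539 + 67/242 = -372371/242 ≈ -1538.7)
F - 1*7 = -372371/242 - 1*7 = -372371/242 - 7 = -374065/242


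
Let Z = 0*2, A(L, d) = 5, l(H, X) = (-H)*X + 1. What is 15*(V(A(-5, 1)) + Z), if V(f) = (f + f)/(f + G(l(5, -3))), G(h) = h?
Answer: 50/7 ≈ 7.1429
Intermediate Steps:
l(H, X) = 1 - H*X (l(H, X) = -H*X + 1 = 1 - H*X)
V(f) = 2*f/(16 + f) (V(f) = (f + f)/(f + (1 - 1*5*(-3))) = (2*f)/(f + (1 + 15)) = (2*f)/(f + 16) = (2*f)/(16 + f) = 2*f/(16 + f))
Z = 0
15*(V(A(-5, 1)) + Z) = 15*(2*5/(16 + 5) + 0) = 15*(2*5/21 + 0) = 15*(2*5*(1/21) + 0) = 15*(10/21 + 0) = 15*(10/21) = 50/7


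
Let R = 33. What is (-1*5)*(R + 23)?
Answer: -280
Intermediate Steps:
(-1*5)*(R + 23) = (-1*5)*(33 + 23) = -5*56 = -280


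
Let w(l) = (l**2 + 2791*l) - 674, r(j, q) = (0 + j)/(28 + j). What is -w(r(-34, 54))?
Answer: -136564/9 ≈ -15174.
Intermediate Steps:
r(j, q) = j/(28 + j)
w(l) = -674 + l**2 + 2791*l
-w(r(-34, 54)) = -(-674 + (-34/(28 - 34))**2 + 2791*(-34/(28 - 34))) = -(-674 + (-34/(-6))**2 + 2791*(-34/(-6))) = -(-674 + (-34*(-1/6))**2 + 2791*(-34*(-1/6))) = -(-674 + (17/3)**2 + 2791*(17/3)) = -(-674 + 289/9 + 47447/3) = -1*136564/9 = -136564/9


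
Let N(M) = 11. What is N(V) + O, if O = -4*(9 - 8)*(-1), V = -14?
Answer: 15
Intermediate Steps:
O = 4 (O = -4*1*(-1) = -4*(-1) = 4)
N(V) + O = 11 + 4 = 15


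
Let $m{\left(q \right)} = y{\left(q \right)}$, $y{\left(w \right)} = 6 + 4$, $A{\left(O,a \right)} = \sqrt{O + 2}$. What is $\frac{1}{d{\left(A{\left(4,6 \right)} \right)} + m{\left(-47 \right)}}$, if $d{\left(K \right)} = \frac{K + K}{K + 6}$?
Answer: $\frac{2}{19} - \frac{\sqrt{6}}{228} \approx 0.09452$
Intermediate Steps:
$A{\left(O,a \right)} = \sqrt{2 + O}$
$y{\left(w \right)} = 10$
$m{\left(q \right)} = 10$
$d{\left(K \right)} = \frac{2 K}{6 + K}$
$\frac{1}{d{\left(A{\left(4,6 \right)} \right)} + m{\left(-47 \right)}} = \frac{1}{\frac{2 \sqrt{2 + 4}}{6 + \sqrt{2 + 4}} + 10} = \frac{1}{\frac{2 \sqrt{6}}{6 + \sqrt{6}} + 10} = \frac{1}{10 + \frac{2 \sqrt{6}}{6 + \sqrt{6}}}$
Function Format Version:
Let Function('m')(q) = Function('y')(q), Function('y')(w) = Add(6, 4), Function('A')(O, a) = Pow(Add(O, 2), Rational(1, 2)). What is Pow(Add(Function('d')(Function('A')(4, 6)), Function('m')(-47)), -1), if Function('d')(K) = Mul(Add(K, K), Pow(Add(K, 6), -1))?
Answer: Add(Rational(2, 19), Mul(Rational(-1, 228), Pow(6, Rational(1, 2)))) ≈ 0.094520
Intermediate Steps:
Function('A')(O, a) = Pow(Add(2, O), Rational(1, 2))
Function('y')(w) = 10
Function('m')(q) = 10
Function('d')(K) = Mul(2, K, Pow(Add(6, K), -1)) (Function('d')(K) = Mul(Mul(2, K), Pow(Add(6, K), -1)) = Mul(2, K, Pow(Add(6, K), -1)))
Pow(Add(Function('d')(Function('A')(4, 6)), Function('m')(-47)), -1) = Pow(Add(Mul(2, Pow(Add(2, 4), Rational(1, 2)), Pow(Add(6, Pow(Add(2, 4), Rational(1, 2))), -1)), 10), -1) = Pow(Add(Mul(2, Pow(6, Rational(1, 2)), Pow(Add(6, Pow(6, Rational(1, 2))), -1)), 10), -1) = Pow(Add(10, Mul(2, Pow(6, Rational(1, 2)), Pow(Add(6, Pow(6, Rational(1, 2))), -1))), -1)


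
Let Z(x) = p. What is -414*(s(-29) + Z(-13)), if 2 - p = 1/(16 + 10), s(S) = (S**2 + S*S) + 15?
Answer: -9143811/13 ≈ -7.0337e+5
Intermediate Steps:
s(S) = 15 + 2*S**2 (s(S) = (S**2 + S**2) + 15 = 2*S**2 + 15 = 15 + 2*S**2)
p = 51/26 (p = 2 - 1/(16 + 10) = 2 - 1/26 = 51/26 ≈ 1.9615)
Z(x) = 51/26
-414*(s(-29) + Z(-13)) = -414*((15 + 2*(-29)**2) + 51/26) = -414*((15 + 2*841) + 51/26) = -414*((15 + 1682) + 51/26) = -414*(1697 + 51/26) = -414*44173/26 = -9143811/13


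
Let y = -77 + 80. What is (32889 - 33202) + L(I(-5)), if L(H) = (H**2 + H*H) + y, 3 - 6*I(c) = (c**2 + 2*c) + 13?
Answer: -4955/18 ≈ -275.28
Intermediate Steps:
I(c) = -5/3 - c/3 - c**2/6 (I(c) = 1/2 - ((c**2 + 2*c) + 13)/6 = 1/2 - (13 + c**2 + 2*c)/6 = 1/2 + (-13/6 - c/3 - c**2/6) = -5/3 - c/3 - c**2/6)
y = 3
L(H) = 3 + 2*H**2 (L(H) = (H**2 + H*H) + 3 = (H**2 + H**2) + 3 = 2*H**2 + 3 = 3 + 2*H**2)
(32889 - 33202) + L(I(-5)) = (32889 - 33202) + (3 + 2*(-5/3 - 1/3*(-5) - 1/6*(-5)**2)**2) = -313 + (3 + 2*(-5/3 + 5/3 - 1/6*25)**2) = -313 + (3 + 2*(-5/3 + 5/3 - 25/6)**2) = -313 + (3 + 2*(-25/6)**2) = -313 + (3 + 2*(625/36)) = -313 + (3 + 625/18) = -313 + 679/18 = -4955/18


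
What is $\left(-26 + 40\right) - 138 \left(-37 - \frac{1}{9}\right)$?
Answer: $\frac{15406}{3} \approx 5135.3$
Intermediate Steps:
$\left(-26 + 40\right) - 138 \left(-37 - \frac{1}{9}\right) = 14 - 138 \left(-37 - \frac{1}{9}\right) = 14 - - \frac{15364}{3} = 14 + \frac{15364}{3} = \frac{15406}{3}$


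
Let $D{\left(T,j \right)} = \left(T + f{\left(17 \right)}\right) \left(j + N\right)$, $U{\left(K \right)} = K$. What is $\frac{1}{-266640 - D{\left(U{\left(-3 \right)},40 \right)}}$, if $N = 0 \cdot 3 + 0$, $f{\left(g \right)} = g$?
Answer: $- \frac{1}{267200} \approx -3.7425 \cdot 10^{-6}$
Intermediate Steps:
$N = 0$ ($N = 0 + 0 = 0$)
$D{\left(T,j \right)} = j \left(17 + T\right)$ ($D{\left(T,j \right)} = \left(T + 17\right) \left(j + 0\right) = \left(17 + T\right) j = j \left(17 + T\right)$)
$\frac{1}{-266640 - D{\left(U{\left(-3 \right)},40 \right)}} = \frac{1}{-266640 - 40 \left(17 - 3\right)} = \frac{1}{-266640 - 40 \cdot 14} = \frac{1}{-266640 - 560} = \frac{1}{-267200} = - \frac{1}{267200}$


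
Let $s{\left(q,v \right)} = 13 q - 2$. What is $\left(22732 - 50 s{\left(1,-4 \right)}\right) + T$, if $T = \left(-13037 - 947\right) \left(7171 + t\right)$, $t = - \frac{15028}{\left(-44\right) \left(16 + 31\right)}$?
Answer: $- \frac{51885449282}{517} \approx -1.0036 \cdot 10^{8}$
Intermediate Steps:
$t = \frac{3757}{517}$ ($t = - \frac{15028}{\left(-44\right) 47} = - \frac{15028}{-2068} = \left(-15028\right) \left(- \frac{1}{2068}\right) = \frac{3757}{517} \approx 7.2669$)
$s{\left(q,v \right)} = -2 + 13 q$
$T = - \frac{51896917376}{517}$ ($T = \left(-13037 - 947\right) \left(7171 + \frac{3757}{517}\right) = \left(-13984\right) \frac{3711164}{517} = - \frac{51896917376}{517} \approx -1.0038 \cdot 10^{8}$)
$\left(22732 - 50 s{\left(1,-4 \right)}\right) + T = \left(22732 - 50 \left(-2 + 13 \cdot 1\right)\right) - \frac{51896917376}{517} = \left(22732 - 50 \left(-2 + 13\right)\right) - \frac{51896917376}{517} = \left(22732 - 550\right) - \frac{51896917376}{517} = 22182 - \frac{51896917376}{517} = - \frac{51885449282}{517}$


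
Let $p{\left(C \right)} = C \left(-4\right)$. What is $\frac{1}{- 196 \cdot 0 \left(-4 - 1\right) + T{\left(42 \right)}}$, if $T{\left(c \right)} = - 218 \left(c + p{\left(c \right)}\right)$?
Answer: $\frac{1}{27468} \approx 3.6406 \cdot 10^{-5}$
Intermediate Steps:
$p{\left(C \right)} = - 4 C$
$T{\left(c \right)} = 654 c$ ($T{\left(c \right)} = - 218 \left(c - 4 c\right) = - 218 \left(- 3 c\right) = 654 c$)
$\frac{1}{- 196 \cdot 0 \left(-4 - 1\right) + T{\left(42 \right)}} = \frac{1}{- 196 \cdot 0 \left(-4 - 1\right) + 654 \cdot 42} = \frac{1}{- 196 \cdot 0 \left(-5\right) + 27468} = \frac{1}{\left(-196\right) 0 + 27468} = \frac{1}{0 + 27468} = \frac{1}{27468}$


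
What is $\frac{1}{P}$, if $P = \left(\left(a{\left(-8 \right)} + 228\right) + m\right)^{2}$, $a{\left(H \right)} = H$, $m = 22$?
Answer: $\frac{1}{58564} \approx 1.7075 \cdot 10^{-5}$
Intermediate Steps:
$P = 58564$ ($P = \left(\left(-8 + 228\right) + 22\right)^{2} = \left(220 + 22\right)^{2} = 242^{2} = 58564$)
$\frac{1}{P} = \frac{1}{58564}$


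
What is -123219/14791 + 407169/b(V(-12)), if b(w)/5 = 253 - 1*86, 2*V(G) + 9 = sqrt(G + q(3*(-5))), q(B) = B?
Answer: 5919548814/12350485 ≈ 479.30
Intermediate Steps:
V(G) = -9/2 + sqrt(-15 + G)/2 (V(G) = -9/2 + sqrt(G + 3*(-5))/2 = -9/2 + sqrt(G - 15)/2 = -9/2 + sqrt(-15 + G)/2)
b(w) = 835 (b(w) = 5*(253 - 1*86) = 5*(253 - 86) = 5*167 = 835)
-123219/14791 + 407169/b(V(-12)) = -123219/14791 + 407169/835 = 5919548814/12350485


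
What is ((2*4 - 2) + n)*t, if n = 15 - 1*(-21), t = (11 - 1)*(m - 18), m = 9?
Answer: -3780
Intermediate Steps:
t = -90 (t = (11 - 1)*(9 - 18) = 10*(-9) = -90)
n = 36 (n = 15 + 21 = 36)
((2*4 - 2) + n)*t = ((2*4 - 2) + 36)*(-90) = ((8 - 2) + 36)*(-90) = (6 + 36)*(-90) = 42*(-90) = -3780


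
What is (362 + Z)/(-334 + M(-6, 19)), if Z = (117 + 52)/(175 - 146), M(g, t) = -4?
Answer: -10667/9802 ≈ -1.0882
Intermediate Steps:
Z = 169/29 ≈ 5.8276
(362 + Z)/(-334 + M(-6, 19)) = (362 + 169/29)/(-334 - 4) = (10667/29)/(-338) = (10667/29)*(-1/338) = -10667/9802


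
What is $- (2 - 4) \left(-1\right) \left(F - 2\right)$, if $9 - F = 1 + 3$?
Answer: $-6$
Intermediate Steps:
$F = 5$ ($F = 9 - \left(1 + 3\right) = 9 - 4 = 5$)
$- (2 - 4) \left(-1\right) \left(F - 2\right) = - (2 - 4) \left(-1\right) \left(5 - 2\right) = \left(-1\right) \left(-2\right) \left(-1\right) 3 = 2 \left(-1\right) 3 = \left(-2\right) 3 = -6$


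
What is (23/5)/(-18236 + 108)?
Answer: -23/90640 ≈ -0.00025375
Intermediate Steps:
(23/5)/(-18236 + 108) = (23*(⅕))/(-18128) = (23/5)*(-1/18128) = -23/90640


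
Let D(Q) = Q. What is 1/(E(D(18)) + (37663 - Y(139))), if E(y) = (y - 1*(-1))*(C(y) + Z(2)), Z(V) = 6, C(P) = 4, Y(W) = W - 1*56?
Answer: 1/37770 ≈ 2.6476e-5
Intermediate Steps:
Y(W) = -56 + W (Y(W) = W - 56 = -56 + W)
E(y) = 10 + 10*y (E(y) = (y - 1*(-1))*(4 + 6) = (y + 1)*10 = (1 + y)*10 = 10 + 10*y)
1/(E(D(18)) + (37663 - Y(139))) = 1/((10 + 10*18) + (37663 - (-56 + 139))) = 1/((10 + 180) + (37663 - 1*83)) = 1/(190 + (37663 - 83)) = 1/(190 + 37580) = 1/37770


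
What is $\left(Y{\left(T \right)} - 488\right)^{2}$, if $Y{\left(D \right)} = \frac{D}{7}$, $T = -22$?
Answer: $\frac{11819844}{49} \approx 2.4122 \cdot 10^{5}$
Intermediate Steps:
$Y{\left(D \right)} = \frac{D}{7}$ ($Y{\left(D \right)} = D \frac{1}{7} = \frac{D}{7}$)
$\left(Y{\left(T \right)} - 488\right)^{2} = \left(\frac{1}{7} \left(-22\right) - 488\right)^{2} = \left(- \frac{22}{7} - 488\right)^{2} = \left(- \frac{3438}{7}\right)^{2} = \frac{11819844}{49}$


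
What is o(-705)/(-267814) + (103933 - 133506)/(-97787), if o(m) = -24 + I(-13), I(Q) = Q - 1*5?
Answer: 3962085238/13094363809 ≈ 0.30258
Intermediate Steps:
I(Q) = -5 + Q (I(Q) = Q - 5 = -5 + Q)
o(m) = -42 (o(m) = -24 + (-5 - 13) = -24 - 18 = -42)
o(-705)/(-267814) + (103933 - 133506)/(-97787) = -42/(-267814) + (103933 - 133506)/(-97787) = -42*(-1/267814) - 29573*(-1/97787) = 21/133907 + 29573/97787 = 3962085238/13094363809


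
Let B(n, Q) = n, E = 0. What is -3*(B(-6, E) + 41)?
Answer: -105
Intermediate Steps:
-3*(B(-6, E) + 41) = -3*(-6 + 41) = -3*35 = -105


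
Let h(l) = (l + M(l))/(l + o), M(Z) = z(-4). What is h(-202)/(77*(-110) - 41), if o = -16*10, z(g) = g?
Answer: -103/1540491 ≈ -6.6862e-5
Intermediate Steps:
M(Z) = -4
o = -160
h(l) = (-4 + l)/(-160 + l) (h(l) = (l - 4)/(l - 160) = (-4 + l)/(-160 + l))
h(-202)/(77*(-110) - 41) = ((-4 - 202)/(-160 - 202))/(77*(-110) - 41) = (-206/(-362))/(-8470 - 41) = -1/362*(-206)/(-8511) = (103/181)*(-1/8511) = -103/1540491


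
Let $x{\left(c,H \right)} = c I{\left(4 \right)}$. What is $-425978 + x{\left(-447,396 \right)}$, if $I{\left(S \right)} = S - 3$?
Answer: $-426425$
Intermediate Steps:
$I{\left(S \right)} = -3 + S$
$x{\left(c,H \right)} = c$ ($x{\left(c,H \right)} = c \left(-3 + 4\right) = c 1 = c$)
$-425978 + x{\left(-447,396 \right)} = -425978 - 447 = -426425$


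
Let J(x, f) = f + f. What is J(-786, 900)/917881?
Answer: 1800/917881 ≈ 0.0019610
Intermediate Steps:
J(x, f) = 2*f
J(-786, 900)/917881 = (2*900)/917881 = 1800*(1/917881) = 1800/917881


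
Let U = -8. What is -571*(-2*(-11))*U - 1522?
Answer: 98974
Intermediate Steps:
-571*(-2*(-11))*U - 1522 = -571*(-2*(-11))*(-8) - 1522 = -12562*(-8) - 1522 = -571*(-176) - 1522 = 100496 - 1522 = 98974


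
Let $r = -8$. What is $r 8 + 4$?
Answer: $-60$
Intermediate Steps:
$r 8 + 4 = \left(-8\right) 8 + 4 = -64 + 4 = -60$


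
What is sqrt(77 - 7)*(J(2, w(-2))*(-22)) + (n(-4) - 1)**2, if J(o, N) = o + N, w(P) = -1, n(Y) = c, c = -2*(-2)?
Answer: 9 - 22*sqrt(70) ≈ -175.07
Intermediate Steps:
c = 4
n(Y) = 4
J(o, N) = N + o
sqrt(77 - 7)*(J(2, w(-2))*(-22)) + (n(-4) - 1)**2 = sqrt(77 - 7)*((-1 + 2)*(-22)) + (4 - 1)**2 = sqrt(70)*(1*(-22)) + 3**2 = sqrt(70)*(-22) + 9 = -22*sqrt(70) + 9 = 9 - 22*sqrt(70)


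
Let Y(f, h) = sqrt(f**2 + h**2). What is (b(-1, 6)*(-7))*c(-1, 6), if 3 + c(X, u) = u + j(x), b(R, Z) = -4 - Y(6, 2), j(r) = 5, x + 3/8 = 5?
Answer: 224 + 112*sqrt(10) ≈ 578.17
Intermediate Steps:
x = 37/8 (x = -3/8 + 5 = 37/8 ≈ 4.6250)
b(R, Z) = -4 - 2*sqrt(10) (b(R, Z) = -4 - sqrt(6**2 + 2**2) = -4 - sqrt(36 + 4) = -4 - sqrt(40) = -4 - 2*sqrt(10))
c(X, u) = 2 + u (c(X, u) = -3 + (u + 5) = -3 + (5 + u) = 2 + u)
(b(-1, 6)*(-7))*c(-1, 6) = ((-4 - 2*sqrt(10))*(-7))*(2 + 6) = (28 + 14*sqrt(10))*8 = 224 + 112*sqrt(10)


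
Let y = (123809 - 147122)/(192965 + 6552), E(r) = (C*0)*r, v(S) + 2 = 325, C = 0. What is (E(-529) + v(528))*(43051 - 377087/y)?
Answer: 1296061554014/1227 ≈ 1.0563e+9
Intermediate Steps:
v(S) = 323 (v(S) = -2 + 325 = 323)
E(r) = 0 (E(r) = (0*0)*r = 0*r = 0)
y = -23313/199517 ≈ -0.11685
(E(-529) + v(528))*(43051 - 377087/y) = (0 + 323)*(43051 - 377087/(-23313/199517)) = 323*(43051 - 377087*(-199517/23313)) = 323*(43051 + 75235266979/23313) = 323*(76238914942/23313) = 1296061554014/1227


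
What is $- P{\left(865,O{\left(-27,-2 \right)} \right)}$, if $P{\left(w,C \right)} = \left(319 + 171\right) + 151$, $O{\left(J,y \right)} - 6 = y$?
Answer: $-641$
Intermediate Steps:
$O{\left(J,y \right)} = 6 + y$
$P{\left(w,C \right)} = 641$ ($P{\left(w,C \right)} = 490 + 151 = 641$)
$- P{\left(865,O{\left(-27,-2 \right)} \right)} = \left(-1\right) 641 = -641$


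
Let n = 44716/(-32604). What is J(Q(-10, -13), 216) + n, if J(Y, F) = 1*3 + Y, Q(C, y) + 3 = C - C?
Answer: -11179/8151 ≈ -1.3715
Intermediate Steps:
Q(C, y) = -3 (Q(C, y) = -3 + (C - C) = -3 + 0 = -3)
J(Y, F) = 3 + Y
n = -11179/8151 (n = 44716*(-1/32604) = -11179/8151 ≈ -1.3715)
J(Q(-10, -13), 216) + n = (3 - 3) - 11179/8151 = 0 - 11179/8151 = -11179/8151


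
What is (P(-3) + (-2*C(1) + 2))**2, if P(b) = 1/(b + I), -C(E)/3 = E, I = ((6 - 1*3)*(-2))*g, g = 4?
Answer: 46225/729 ≈ 63.409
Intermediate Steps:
I = -24 (I = ((6 - 1*3)*(-2))*4 = ((6 - 3)*(-2))*4 = (3*(-2))*4 = -6*4 = -24)
C(E) = -3*E
P(b) = 1/(-24 + b) (P(b) = 1/(b - 24) = 1/(-24 + b))
(P(-3) + (-2*C(1) + 2))**2 = (1/(-24 - 3) + (-(-6) + 2))**2 = (1/(-27) + (-2*(-3) + 2))**2 = (-1/27 + (6 + 2))**2 = (-1/27 + 8)**2 = (215/27)**2 = 46225/729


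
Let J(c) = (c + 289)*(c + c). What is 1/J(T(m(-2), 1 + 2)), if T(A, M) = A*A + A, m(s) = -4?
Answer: 1/7224 ≈ 0.00013843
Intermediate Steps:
T(A, M) = A + A**2 (T(A, M) = A**2 + A = A + A**2)
J(c) = 2*c*(289 + c) (J(c) = (289 + c)*(2*c) = 2*c*(289 + c))
1/J(T(m(-2), 1 + 2)) = 1/(2*(-4*(1 - 4))*(289 - 4*(1 - 4))) = 1/(2*(-4*(-3))*(289 - 4*(-3))) = 1/(2*12*(289 + 12)) = 1/(2*12*301) = 1/7224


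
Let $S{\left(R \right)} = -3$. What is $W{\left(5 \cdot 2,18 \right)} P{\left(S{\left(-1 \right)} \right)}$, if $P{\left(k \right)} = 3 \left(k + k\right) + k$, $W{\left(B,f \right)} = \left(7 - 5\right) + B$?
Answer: $-252$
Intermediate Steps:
$W{\left(B,f \right)} = 2 + B$
$P{\left(k \right)} = 7 k$ ($P{\left(k \right)} = 3 \cdot 2 k + k = 6 k + k = 7 k$)
$W{\left(5 \cdot 2,18 \right)} P{\left(S{\left(-1 \right)} \right)} = \left(2 + 5 \cdot 2\right) 7 \left(-3\right) = \left(2 + 10\right) \left(-21\right) = 12 \left(-21\right) = -252$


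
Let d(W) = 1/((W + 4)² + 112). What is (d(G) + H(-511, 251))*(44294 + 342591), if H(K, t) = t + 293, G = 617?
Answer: 81187675263205/385753 ≈ 2.1047e+8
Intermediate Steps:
H(K, t) = 293 + t
d(W) = 1/(112 + (4 + W)²) (d(W) = 1/((4 + W)² + 112) = 1/(112 + (4 + W)²))
(d(G) + H(-511, 251))*(44294 + 342591) = (1/(112 + (4 + 617)²) + (293 + 251))*(44294 + 342591) = (1/(112 + 621²) + 544)*386885 = (1/(112 + 385641) + 544)*386885 = (1/385753 + 544)*386885 = (209849633/385753)*386885 = 81187675263205/385753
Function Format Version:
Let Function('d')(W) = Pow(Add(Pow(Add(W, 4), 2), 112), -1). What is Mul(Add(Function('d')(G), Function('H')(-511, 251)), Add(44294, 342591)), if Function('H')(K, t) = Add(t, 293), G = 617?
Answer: Rational(81187675263205, 385753) ≈ 2.1047e+8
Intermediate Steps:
Function('H')(K, t) = Add(293, t)
Function('d')(W) = Pow(Add(112, Pow(Add(4, W), 2)), -1) (Function('d')(W) = Pow(Add(Pow(Add(4, W), 2), 112), -1) = Pow(Add(112, Pow(Add(4, W), 2)), -1))
Mul(Add(Function('d')(G), Function('H')(-511, 251)), Add(44294, 342591)) = Mul(Add(Pow(Add(112, Pow(Add(4, 617), 2)), -1), Add(293, 251)), Add(44294, 342591)) = Mul(Add(Pow(Add(112, Pow(621, 2)), -1), 544), 386885) = Mul(Add(Pow(Add(112, 385641), -1), 544), 386885) = Mul(Add(Pow(385753, -1), 544), 386885) = Mul(Add(Rational(1, 385753), 544), 386885) = Mul(Rational(209849633, 385753), 386885) = Rational(81187675263205, 385753)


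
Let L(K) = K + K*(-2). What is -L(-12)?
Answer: -12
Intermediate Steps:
L(K) = -K (L(K) = K - 2*K = -K)
-L(-12) = -(-1)*(-12) = -1*12 = -12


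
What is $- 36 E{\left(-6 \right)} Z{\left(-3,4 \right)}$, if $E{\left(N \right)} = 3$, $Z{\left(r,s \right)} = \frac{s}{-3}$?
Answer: $144$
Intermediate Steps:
$Z{\left(r,s \right)} = - \frac{s}{3}$ ($Z{\left(r,s \right)} = s \left(- \frac{1}{3}\right) = - \frac{s}{3}$)
$- 36 E{\left(-6 \right)} Z{\left(-3,4 \right)} = \left(-36\right) 3 \left(\left(- \frac{1}{3}\right) 4\right) = \left(-108\right) \left(- \frac{4}{3}\right) = 144$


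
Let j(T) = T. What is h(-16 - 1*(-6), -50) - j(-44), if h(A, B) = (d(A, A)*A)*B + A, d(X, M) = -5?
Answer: -2466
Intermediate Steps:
h(A, B) = A - 5*A*B (h(A, B) = (-5*A)*B + A = -5*A*B + A = A - 5*A*B)
h(-16 - 1*(-6), -50) - j(-44) = (-16 - 1*(-6))*(1 - 5*(-50)) - 1*(-44) = (-16 + 6)*(1 + 250) + 44 = -10*251 + 44 = -2510 + 44 = -2466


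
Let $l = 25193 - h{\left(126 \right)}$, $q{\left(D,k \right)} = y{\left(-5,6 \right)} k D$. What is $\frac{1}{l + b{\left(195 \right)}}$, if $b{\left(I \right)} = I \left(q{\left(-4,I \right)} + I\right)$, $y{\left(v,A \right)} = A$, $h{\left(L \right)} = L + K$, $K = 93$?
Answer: $- \frac{1}{849601} \approx -1.177 \cdot 10^{-6}$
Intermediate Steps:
$h{\left(L \right)} = 93 + L$ ($h{\left(L \right)} = L + 93 = 93 + L$)
$q{\left(D,k \right)} = 6 D k$ ($q{\left(D,k \right)} = 6 k D = 6 D k$)
$b{\left(I \right)} = - 23 I^{2}$ ($b{\left(I \right)} = I \left(6 \left(-4\right) I + I\right) = I \left(- 24 I + I\right) = I \left(- 23 I\right) = - 23 I^{2}$)
$l = 24974$ ($l = 25193 - \left(93 + 126\right) = 25193 - 219 = 24974$)
$\frac{1}{l + b{\left(195 \right)}} = \frac{1}{24974 - 23 \cdot 195^{2}} = \frac{1}{24974 - 874575} = \frac{1}{-849601} = - \frac{1}{849601}$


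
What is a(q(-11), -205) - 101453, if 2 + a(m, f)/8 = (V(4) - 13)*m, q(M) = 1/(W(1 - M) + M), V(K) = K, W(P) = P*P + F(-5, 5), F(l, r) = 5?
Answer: -2333799/23 ≈ -1.0147e+5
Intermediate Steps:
W(P) = 5 + P**2 (W(P) = P*P + 5 = P**2 + 5 = 5 + P**2)
q(M) = 1/(5 + M + (1 - M)**2) (q(M) = 1/((5 + (1 - M)**2) + M) = 1/(5 + M + (1 - M)**2))
a(m, f) = -16 - 72*m (a(m, f) = -16 + 8*((4 - 13)*m) = -16 + 8*(-9*m) = -16 - 72*m)
a(q(-11), -205) - 101453 = (-16 - 72/(6 + (-11)**2 - 1*(-11))) - 101453 = (-16 - 72/(6 + 121 + 11)) - 101453 = (-16 - 72/138) - 101453 = (-16 - 72*1/138) - 101453 = (-16 - 12/23) - 101453 = -380/23 - 101453 = -2333799/23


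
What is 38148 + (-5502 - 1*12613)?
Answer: 20033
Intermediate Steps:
38148 + (-5502 - 1*12613) = 38148 + (-5502 - 12613) = 38148 - 18115 = 20033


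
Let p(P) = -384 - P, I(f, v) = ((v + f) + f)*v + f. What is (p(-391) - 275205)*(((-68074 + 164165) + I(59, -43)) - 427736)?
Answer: 92139317578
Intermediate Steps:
I(f, v) = f + v*(v + 2*f) (I(f, v) = ((f + v) + f)*v + f = (v + 2*f)*v + f = v*(v + 2*f) + f = f + v*(v + 2*f))
(p(-391) - 275205)*(((-68074 + 164165) + I(59, -43)) - 427736) = ((-384 - 1*(-391)) - 275205)*(((-68074 + 164165) + (59 + (-43)² + 2*59*(-43))) - 427736) = ((-384 + 391) - 275205)*((96091 + (59 + 1849 - 5074)) - 427736) = (7 - 275205)*((96091 - 3166) - 427736) = -275198*(92925 - 427736) = -275198*(-334811) = 92139317578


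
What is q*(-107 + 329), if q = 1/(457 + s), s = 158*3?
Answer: 222/931 ≈ 0.23845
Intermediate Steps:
s = 474
q = 1/931 (q = 1/(457 + 474) = 1/931 ≈ 0.0010741)
q*(-107 + 329) = (-107 + 329)/931 = (1/931)*222 = 222/931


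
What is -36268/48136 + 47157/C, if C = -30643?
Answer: -845327419/368757862 ≈ -2.2924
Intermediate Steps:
-36268/48136 + 47157/C = -36268/48136 + 47157/(-30643) = -36268*1/48136 + 47157*(-1/30643) = -9067/12034 - 47157/30643 = -845327419/368757862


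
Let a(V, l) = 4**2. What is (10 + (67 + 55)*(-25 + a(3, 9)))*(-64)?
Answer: 69632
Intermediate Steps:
a(V, l) = 16
(10 + (67 + 55)*(-25 + a(3, 9)))*(-64) = (10 + (67 + 55)*(-25 + 16))*(-64) = (10 + 122*(-9))*(-64) = (10 - 1098)*(-64) = -1088*(-64) = 69632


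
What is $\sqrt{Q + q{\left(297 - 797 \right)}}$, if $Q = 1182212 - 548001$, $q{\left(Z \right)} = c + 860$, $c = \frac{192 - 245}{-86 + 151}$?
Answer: $\frac{3 \sqrt{298130170}}{65} \approx 796.91$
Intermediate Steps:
$c = - \frac{53}{65} \approx -0.81538$
$q{\left(Z \right)} = \frac{55847}{65}$ ($q{\left(Z \right)} = - \frac{53}{65} + 860 = \frac{55847}{65}$)
$Q = 634211$
$\sqrt{Q + q{\left(297 - 797 \right)}} = \sqrt{634211 + \frac{55847}{65}} = \sqrt{\frac{41279562}{65}} = \frac{3 \sqrt{298130170}}{65}$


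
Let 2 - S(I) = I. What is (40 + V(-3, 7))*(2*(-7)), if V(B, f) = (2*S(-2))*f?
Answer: -1344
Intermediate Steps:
S(I) = 2 - I
V(B, f) = 8*f (V(B, f) = (2*(2 - 1*(-2)))*f = (2*(2 + 2))*f = (2*4)*f = 8*f)
(40 + V(-3, 7))*(2*(-7)) = (40 + 8*7)*(2*(-7)) = (40 + 56)*(-14) = 96*(-14) = -1344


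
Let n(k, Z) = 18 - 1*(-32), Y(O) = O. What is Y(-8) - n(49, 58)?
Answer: -58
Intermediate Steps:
n(k, Z) = 50 (n(k, Z) = 18 + 32 = 50)
Y(-8) - n(49, 58) = -8 - 1*50 = -8 - 50 = -58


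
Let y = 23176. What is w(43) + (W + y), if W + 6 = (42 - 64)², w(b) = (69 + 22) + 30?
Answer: 23775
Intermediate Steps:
w(b) = 121 (w(b) = 91 + 30 = 121)
W = 478 (W = -6 + (42 - 64)² = -6 + (-22)² = -6 + 484 = 478)
w(43) + (W + y) = 121 + (478 + 23176) = 121 + 23654 = 23775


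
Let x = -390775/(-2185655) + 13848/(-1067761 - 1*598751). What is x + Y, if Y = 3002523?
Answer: 91137094195201997/30353502378 ≈ 3.0025e+6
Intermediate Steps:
x = 5174702303/30353502378 (x = -390775*(-1/2185655) + 13848/(-1067761 - 598751) = 78155/437131 + 13848/(-1666512) = 78155/437131 + 13848*(-1/1666512) = 78155/437131 - 577/69438 = 5174702303/30353502378 ≈ 0.17048)
x + Y = 5174702303/30353502378 + 3002523 = 91137094195201997/30353502378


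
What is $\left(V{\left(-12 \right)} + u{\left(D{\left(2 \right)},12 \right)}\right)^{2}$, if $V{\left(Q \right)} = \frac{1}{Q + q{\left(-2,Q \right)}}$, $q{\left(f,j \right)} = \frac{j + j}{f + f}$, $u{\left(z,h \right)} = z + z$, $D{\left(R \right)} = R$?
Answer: $\frac{529}{36} \approx 14.694$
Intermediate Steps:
$u{\left(z,h \right)} = 2 z$
$q{\left(f,j \right)} = \frac{j}{f}$ ($q{\left(f,j \right)} = \frac{2 j}{2 f} = 2 j \frac{1}{2 f} = \frac{j}{f}$)
$V{\left(Q \right)} = \frac{2}{Q}$ ($V{\left(Q \right)} = \frac{1}{Q + \frac{Q}{-2}} = \frac{1}{Q + Q \left(- \frac{1}{2}\right)} = \frac{1}{Q - \frac{Q}{2}} = \frac{1}{\frac{1}{2} Q} = \frac{2}{Q}$)
$\left(V{\left(-12 \right)} + u{\left(D{\left(2 \right)},12 \right)}\right)^{2} = \left(\frac{2}{-12} + 2 \cdot 2\right)^{2} = \left(2 \left(- \frac{1}{12}\right) + 4\right)^{2} = \left(- \frac{1}{6} + 4\right)^{2} = \left(\frac{23}{6}\right)^{2} = \frac{529}{36}$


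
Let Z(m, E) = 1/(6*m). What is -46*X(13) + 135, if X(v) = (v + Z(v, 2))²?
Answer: -23284505/3042 ≈ -7654.3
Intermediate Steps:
Z(m, E) = 1/(6*m)
X(v) = (v + 1/(6*v))²
-46*X(13) + 135 = -46*(13 + (⅙)/13)² + 135 = -46*(13 + (⅙)*(1/13))² + 135 = -46*(13 + 1/78)² + 135 = -46*(1015/78)² + 135 = -46*1030225/6084 + 135 = -23695175/3042 + 135 = -23284505/3042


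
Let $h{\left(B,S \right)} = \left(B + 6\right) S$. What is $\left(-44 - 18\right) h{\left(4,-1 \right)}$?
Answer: $620$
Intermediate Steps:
$h{\left(B,S \right)} = S \left(6 + B\right)$ ($h{\left(B,S \right)} = \left(6 + B\right) S = S \left(6 + B\right)$)
$\left(-44 - 18\right) h{\left(4,-1 \right)} = \left(-44 - 18\right) \left(- (6 + 4)\right) = - 62 \left(\left(-1\right) 10\right) = \left(-62\right) \left(-10\right) = 620$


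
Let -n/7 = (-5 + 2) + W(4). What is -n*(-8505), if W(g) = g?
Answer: -59535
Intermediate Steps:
n = -7 (n = -7*((-5 + 2) + 4) = -7*(-3 + 4) = -7*1 = -7)
-n*(-8505) = -(-7)*(-8505) = -1*59535 = -59535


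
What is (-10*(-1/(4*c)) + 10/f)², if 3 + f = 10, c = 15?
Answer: 4489/1764 ≈ 2.5448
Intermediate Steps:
f = 7 (f = -3 + 10 = 7)
(-10*(-1/(4*c)) + 10/f)² = (-10/(15*(-4)) + 10/7)² = (-10/(-60) + 10*(⅐))² = (-10*(-1/60) + 10/7)² = (⅙ + 10/7)² = (67/42)² = 4489/1764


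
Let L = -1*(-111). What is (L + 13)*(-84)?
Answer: -10416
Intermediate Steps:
L = 111
(L + 13)*(-84) = (111 + 13)*(-84) = 124*(-84) = -10416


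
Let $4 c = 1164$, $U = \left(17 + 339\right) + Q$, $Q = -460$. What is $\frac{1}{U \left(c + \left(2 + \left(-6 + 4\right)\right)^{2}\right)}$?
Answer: $- \frac{1}{30264} \approx -3.3043 \cdot 10^{-5}$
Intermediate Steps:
$U = -104$ ($U = \left(17 + 339\right) - 460 = 356 - 460 = -104$)
$c = 291$ ($c = \frac{1}{4} \cdot 1164 = 291$)
$\frac{1}{U \left(c + \left(2 + \left(-6 + 4\right)\right)^{2}\right)} = \frac{1}{\left(-104\right) \left(291 + \left(2 + \left(-6 + 4\right)\right)^{2}\right)} = \frac{1}{\left(-104\right) \left(291 + \left(2 - 2\right)^{2}\right)} = \frac{1}{\left(-104\right) \left(291 + 0^{2}\right)} = \frac{1}{\left(-104\right) \left(291 + 0\right)} = \frac{1}{\left(-104\right) 291} = \frac{1}{-30264} = - \frac{1}{30264}$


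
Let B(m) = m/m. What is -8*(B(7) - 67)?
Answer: 528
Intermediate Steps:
B(m) = 1
-8*(B(7) - 67) = -8*(1 - 67) = -8*(-66) = 528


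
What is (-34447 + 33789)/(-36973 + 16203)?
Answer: 329/10385 ≈ 0.031680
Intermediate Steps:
(-34447 + 33789)/(-36973 + 16203) = -658/(-20770) = -658*(-1/20770) = 329/10385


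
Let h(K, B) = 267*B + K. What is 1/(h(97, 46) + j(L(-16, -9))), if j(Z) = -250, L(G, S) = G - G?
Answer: 1/12129 ≈ 8.2447e-5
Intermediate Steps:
L(G, S) = 0
h(K, B) = K + 267*B
1/(h(97, 46) + j(L(-16, -9))) = 1/((97 + 267*46) - 250) = 1/((97 + 12282) - 250) = 1/(12379 - 250) = 1/12129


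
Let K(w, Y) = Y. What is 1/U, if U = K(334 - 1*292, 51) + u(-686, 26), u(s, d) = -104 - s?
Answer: 1/633 ≈ 0.0015798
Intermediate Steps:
U = 633 (U = 51 + (-104 - 1*(-686)) = 51 + (-104 + 686) = 51 + 582 = 633)
1/U = 1/633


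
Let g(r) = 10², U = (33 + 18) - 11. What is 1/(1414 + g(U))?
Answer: 1/1514 ≈ 0.00066050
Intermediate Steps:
U = 40 (U = 51 - 11 = 40)
g(r) = 100
1/(1414 + g(U)) = 1/(1414 + 100) = 1/1514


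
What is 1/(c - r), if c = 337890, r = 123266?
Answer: 1/214624 ≈ 4.6593e-6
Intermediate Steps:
1/(c - r) = 1/(337890 - 1*123266) = 1/(337890 - 123266) = 1/214624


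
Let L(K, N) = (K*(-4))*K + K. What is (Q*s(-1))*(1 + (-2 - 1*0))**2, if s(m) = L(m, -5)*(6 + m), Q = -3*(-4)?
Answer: -300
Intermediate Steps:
Q = 12
L(K, N) = K - 4*K**2 (L(K, N) = (-4*K)*K + K = -4*K**2 + K = K - 4*K**2)
s(m) = m*(1 - 4*m)*(6 + m) (s(m) = (m*(1 - 4*m))*(6 + m) = m*(1 - 4*m)*(6 + m))
(Q*s(-1))*(1 + (-2 - 1*0))**2 = (12*(-1*(-1)*(-1 + 4*(-1))*(6 - 1)))*(1 + (-2 - 1*0))**2 = (12*(-1*(-1)*(-1 - 4)*5))*(1 + (-2 + 0))**2 = (12*(-1*(-1)*(-5)*5))*(1 - 2)**2 = (12*(-25))*(-1)**2 = -300*1 = -300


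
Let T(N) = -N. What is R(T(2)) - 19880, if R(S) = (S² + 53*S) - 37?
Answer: -20019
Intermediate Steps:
R(S) = -37 + S² + 53*S
R(T(2)) - 19880 = (-37 + (-1*2)² + 53*(-1*2)) - 19880 = (-37 + (-2)² + 53*(-2)) - 19880 = (-37 + 4 - 106) - 19880 = -139 - 19880 = -20019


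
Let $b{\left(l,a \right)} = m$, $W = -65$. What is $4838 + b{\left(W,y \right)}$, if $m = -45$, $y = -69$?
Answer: $4793$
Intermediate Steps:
$b{\left(l,a \right)} = -45$
$4838 + b{\left(W,y \right)} = 4838 - 45 = 4793$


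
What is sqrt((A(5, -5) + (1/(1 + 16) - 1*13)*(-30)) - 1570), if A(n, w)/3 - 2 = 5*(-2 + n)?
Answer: I*sqrt(326791)/17 ≈ 33.627*I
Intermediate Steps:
A(n, w) = -24 + 15*n (A(n, w) = 6 + 3*(5*(-2 + n)) = 6 + 3*(-10 + 5*n) = 6 + (-30 + 15*n) = -24 + 15*n)
sqrt((A(5, -5) + (1/(1 + 16) - 1*13)*(-30)) - 1570) = sqrt(((-24 + 15*5) + (1/(1 + 16) - 1*13)*(-30)) - 1570) = sqrt(((-24 + 75) + (1/17 - 13)*(-30)) - 1570) = sqrt((51 + (1/17 - 13)*(-30)) - 1570) = sqrt((51 - 220/17*(-30)) - 1570) = sqrt((51 + 6600/17) - 1570) = sqrt(7467/17 - 1570) = sqrt(-19223/17) = I*sqrt(326791)/17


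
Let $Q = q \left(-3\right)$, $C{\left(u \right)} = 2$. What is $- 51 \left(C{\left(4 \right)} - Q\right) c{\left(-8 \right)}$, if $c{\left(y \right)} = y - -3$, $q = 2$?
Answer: $2040$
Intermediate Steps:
$c{\left(y \right)} = 3 + y$ ($c{\left(y \right)} = y + 3 = 3 + y$)
$Q = -6$ ($Q = 2 \left(-3\right) = -6$)
$- 51 \left(C{\left(4 \right)} - Q\right) c{\left(-8 \right)} = - 51 \left(2 - -6\right) \left(3 - 8\right) = - 51 \left(2 + 6\right) \left(-5\right) = \left(-51\right) 8 \left(-5\right) = \left(-408\right) \left(-5\right) = 2040$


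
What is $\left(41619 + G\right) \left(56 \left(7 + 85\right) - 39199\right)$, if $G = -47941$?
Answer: $215245134$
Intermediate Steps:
$\left(41619 + G\right) \left(56 \left(7 + 85\right) - 39199\right) = \left(41619 - 47941\right) \left(56 \left(7 + 85\right) - 39199\right) = - 6322 \left(56 \cdot 92 - 39199\right) = - 6322 \left(5152 - 39199\right) = \left(-6322\right) \left(-34047\right) = 215245134$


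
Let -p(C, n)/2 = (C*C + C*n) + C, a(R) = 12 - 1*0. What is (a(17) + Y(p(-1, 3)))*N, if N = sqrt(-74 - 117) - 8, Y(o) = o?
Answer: -144 + 18*I*sqrt(191) ≈ -144.0 + 248.76*I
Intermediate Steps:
a(R) = 12 (a(R) = 12 + 0 = 12)
p(C, n) = -2*C - 2*C**2 - 2*C*n (p(C, n) = -2*((C*C + C*n) + C) = -2*((C**2 + C*n) + C) = -2*(C + C**2 + C*n) = -2*C - 2*C**2 - 2*C*n)
N = -8 + I*sqrt(191) (N = sqrt(-191) - 8 = I*sqrt(191) - 8 = -8 + I*sqrt(191) ≈ -8.0 + 13.82*I)
(a(17) + Y(p(-1, 3)))*N = (12 - 2*(-1)*(1 - 1 + 3))*(-8 + I*sqrt(191)) = (12 - 2*(-1)*3)*(-8 + I*sqrt(191)) = (12 + 6)*(-8 + I*sqrt(191)) = 18*(-8 + I*sqrt(191)) = -144 + 18*I*sqrt(191)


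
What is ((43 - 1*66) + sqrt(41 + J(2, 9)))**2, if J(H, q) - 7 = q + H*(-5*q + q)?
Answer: (23 - I*sqrt(15))**2 ≈ 514.0 - 178.16*I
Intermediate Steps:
J(H, q) = 7 + q - 4*H*q (J(H, q) = 7 + (q + H*(-5*q + q)) = 7 + (q + H*(-4*q)) = 7 + (q - 4*H*q) = 7 + q - 4*H*q)
((43 - 1*66) + sqrt(41 + J(2, 9)))**2 = ((43 - 1*66) + sqrt(41 + (7 + 9 - 4*2*9)))**2 = ((43 - 66) + sqrt(41 + (7 + 9 - 72)))**2 = (-23 + sqrt(41 - 56))**2 = (-23 + sqrt(-15))**2 = (-23 + I*sqrt(15))**2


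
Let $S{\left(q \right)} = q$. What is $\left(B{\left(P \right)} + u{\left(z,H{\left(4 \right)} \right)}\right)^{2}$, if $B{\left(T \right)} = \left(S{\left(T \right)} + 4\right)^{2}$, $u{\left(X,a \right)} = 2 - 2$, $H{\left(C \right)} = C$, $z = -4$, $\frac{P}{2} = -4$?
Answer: $256$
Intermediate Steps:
$P = -8$ ($P = 2 \left(-4\right) = -8$)
$u{\left(X,a \right)} = 0$
$B{\left(T \right)} = \left(4 + T\right)^{2}$ ($B{\left(T \right)} = \left(T + 4\right)^{2} = \left(4 + T\right)^{2}$)
$\left(B{\left(P \right)} + u{\left(z,H{\left(4 \right)} \right)}\right)^{2} = \left(\left(4 - 8\right)^{2} + 0\right)^{2} = \left(\left(-4\right)^{2} + 0\right)^{2} = \left(16 + 0\right)^{2} = 16^{2} = 256$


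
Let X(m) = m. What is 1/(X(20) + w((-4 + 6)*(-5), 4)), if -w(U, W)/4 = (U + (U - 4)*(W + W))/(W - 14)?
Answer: -5/144 ≈ -0.034722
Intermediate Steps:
w(U, W) = -4*(U + 2*W*(-4 + U))/(-14 + W) (w(U, W) = -4*(U + (U - 4)*(W + W))/(W - 14) = -4*(U + (-4 + U)*(2*W))/(-14 + W) = -4*(U + 2*W*(-4 + U))/(-14 + W))
1/(X(20) + w((-4 + 6)*(-5), 4)) = 1/(20 + 4*(-(-4 + 6)*(-5) + 8*4 - 2*(-4 + 6)*(-5)*4)/(-14 + 4)) = 1/(20 + 4*(-2*(-5) + 32 - 2*2*(-5)*4)/(-10)) = 1/(20 + 4*(-⅒)*(-1*(-10) + 32 - 2*(-10)*4)) = 1/(20 + 4*(-⅒)*(10 + 32 + 80)) = 1/(20 + 4*(-⅒)*122) = 1/(20 - 244/5) = 1/(-144/5) = -5/144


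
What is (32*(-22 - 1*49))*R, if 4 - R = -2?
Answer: -13632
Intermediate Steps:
R = 6 (R = 4 - 1*(-2) = 4 + 2 = 6)
(32*(-22 - 1*49))*R = (32*(-22 - 1*49))*6 = (32*(-22 - 49))*6 = (32*(-71))*6 = -2272*6 = -13632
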